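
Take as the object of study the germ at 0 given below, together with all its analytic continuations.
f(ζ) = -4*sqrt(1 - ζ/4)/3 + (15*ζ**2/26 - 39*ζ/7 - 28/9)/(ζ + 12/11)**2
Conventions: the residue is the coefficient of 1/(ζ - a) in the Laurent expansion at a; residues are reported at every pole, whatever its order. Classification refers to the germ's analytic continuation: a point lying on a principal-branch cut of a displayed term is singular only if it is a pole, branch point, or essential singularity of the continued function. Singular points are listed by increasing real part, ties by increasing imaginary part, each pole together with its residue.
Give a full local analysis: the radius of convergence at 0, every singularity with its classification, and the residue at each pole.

Radius of convergence at 0: 12/11.
At -12/11: a pole of order 2; residue -6837/1001.
At 4: an algebraic (square-root) branch point.

Denominator factor (ζ + 12/11)^2: pole of order 2 at -12/11, modulus 12/11.
Branch term (-4/3)*sqrt(1 - ζ/(4)): its argument vanishes at ζ = 4, a square-root branch point, modulus 4.
The radius of convergence is the smallest modulus among the singular points: 12/11.
The branch term is analytic at -12/11 and contributes nothing to the residue; only the rational part matters.
At the order-2 pole -12/11 set g(ζ) = (ζ - (-12/11))^2*(rational part) = 15*ζ**2/26 - 39*ζ/7 - 28/9.
Order-2 pole: residue = g'(a); g'(-12/11) = -6837/1001, so the residue is -6837/1001.
List the singular points by increasing real part (a conjugate pair: the negative imaginary part first).


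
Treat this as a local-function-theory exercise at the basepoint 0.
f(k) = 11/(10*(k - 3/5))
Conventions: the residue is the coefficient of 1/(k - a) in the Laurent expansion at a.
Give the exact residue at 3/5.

At the order-1 pole 3/5 set g(k) = (k - (3/5))*f(k) = 11/10.
Simple pole: residue = g(a) at a = 3/5, which is 11/10.

The residue is 11/10.


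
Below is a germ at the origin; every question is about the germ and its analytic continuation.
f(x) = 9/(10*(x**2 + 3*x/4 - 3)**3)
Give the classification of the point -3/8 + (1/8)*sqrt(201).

The denominator factor x**2 + 3*x/4 - 3 vanishes at -3/8 + (1/8)*sqrt(201) and appears to the power 3; the numerator there equals 9/10, nonzero, and no other factor vanishes.
Hence a pole whose order is the multiplicity, 3.

The point is a pole of order 3.


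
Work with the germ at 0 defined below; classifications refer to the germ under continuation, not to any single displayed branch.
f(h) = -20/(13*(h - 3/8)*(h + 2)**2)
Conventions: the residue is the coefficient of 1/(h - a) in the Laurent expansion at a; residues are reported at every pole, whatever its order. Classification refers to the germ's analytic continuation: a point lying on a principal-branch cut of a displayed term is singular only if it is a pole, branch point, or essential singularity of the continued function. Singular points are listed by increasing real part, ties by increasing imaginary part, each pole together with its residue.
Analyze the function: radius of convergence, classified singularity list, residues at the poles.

Denominator factor (h - 3/8): pole of order 1 at 3/8, modulus 3/8.
Denominator factor (h + 2)^2: pole of order 2 at -2, modulus 2.
The radius of convergence is the smallest modulus among the singular points: 3/8.
At the order-2 pole -2 set g(h) = (h - (-2))^2*f(h) = -20/(13*(h - 3/8)).
Order-2 pole: residue = g'(a); g'(-2) = 1280/4693, so the residue is 1280/4693.
At the order-1 pole 3/8 set g(h) = (h - (3/8))*f(h) = -20/(13*(h + 2)**2).
Simple pole: residue = g(a) at a = 3/8, which is -1280/4693.
List the singular points by increasing real part (a conjugate pair: the negative imaginary part first).

Radius of convergence at 0: 3/8.
At -2: a pole of order 2; residue 1280/4693.
At 3/8: a pole of order 1; residue -1280/4693.


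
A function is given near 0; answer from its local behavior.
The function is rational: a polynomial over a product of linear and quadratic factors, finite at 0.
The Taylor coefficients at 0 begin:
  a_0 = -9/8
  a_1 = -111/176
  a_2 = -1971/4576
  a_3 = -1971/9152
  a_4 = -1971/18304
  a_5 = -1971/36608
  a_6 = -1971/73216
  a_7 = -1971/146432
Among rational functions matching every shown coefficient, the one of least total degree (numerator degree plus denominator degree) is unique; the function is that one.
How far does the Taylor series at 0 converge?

The radius of convergence is 2.

No rational of total degree below 3 reproduces all 8 coefficients; solving the [2/1] Pade equations on them gives f(ζ) = (3*ζ**2/13 + 3*ζ/22 + 9/4)/(ζ - 2), whose expansion matches every shown term.
Denominator factor (ζ - 2): pole of order 1 at 2, modulus 2.
The radius of convergence is the smallest modulus among the singular points: 2.


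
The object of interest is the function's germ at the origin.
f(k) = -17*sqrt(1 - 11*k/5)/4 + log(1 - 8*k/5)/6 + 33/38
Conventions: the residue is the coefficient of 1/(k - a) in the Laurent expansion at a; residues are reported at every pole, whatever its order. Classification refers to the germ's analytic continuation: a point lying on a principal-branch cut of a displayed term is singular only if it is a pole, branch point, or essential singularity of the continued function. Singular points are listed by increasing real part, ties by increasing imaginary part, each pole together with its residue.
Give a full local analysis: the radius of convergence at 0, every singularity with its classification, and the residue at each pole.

Radius of convergence at 0: 5/11.
At 5/11: an algebraic (square-root) branch point.
At 5/8: a logarithmic branch point.

Branch term (1/6)*log(1 - k/(5/8)): its argument vanishes at k = 5/8, a logarithmic branch point, modulus 5/8.
Branch term (-17/4)*sqrt(1 - k/(5/11)): its argument vanishes at k = 5/11, a square-root branch point, modulus 5/11.
The radius of convergence is the smallest modulus among the singular points: 5/11.
List the singular points by increasing real part (a conjugate pair: the negative imaginary part first).


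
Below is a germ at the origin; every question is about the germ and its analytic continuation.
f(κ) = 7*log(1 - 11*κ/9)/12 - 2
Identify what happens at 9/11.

The term (7/12)*log(1 - κ/(9/11)) has argument 1 - 9/11/(9/11) = 0 at 9/11: a logarithmic (infinitely-sheeted) branch point; the remaining terms are analytic or single-valued there.

The point is a logarithmic branch point.


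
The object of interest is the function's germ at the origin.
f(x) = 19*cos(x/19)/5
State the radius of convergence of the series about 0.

The factor cos(x/19) is entire and contributes no finite singular point.
The polynomial part has no poles.
No finite singular points: the Taylor series at 0 converges everywhere.

The radius of convergence is infinite.


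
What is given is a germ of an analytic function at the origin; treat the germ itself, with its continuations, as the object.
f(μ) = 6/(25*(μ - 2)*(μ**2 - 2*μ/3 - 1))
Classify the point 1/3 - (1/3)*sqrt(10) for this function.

The denominator factor μ**2 - 2*μ/3 - 1 vanishes at 1/3 - (1/3)*sqrt(10) and appears to the power 1; the numerator there equals 6/25, nonzero, and no other factor vanishes.
Hence a pole whose order is the multiplicity, 1.

The point is a pole of order 1.


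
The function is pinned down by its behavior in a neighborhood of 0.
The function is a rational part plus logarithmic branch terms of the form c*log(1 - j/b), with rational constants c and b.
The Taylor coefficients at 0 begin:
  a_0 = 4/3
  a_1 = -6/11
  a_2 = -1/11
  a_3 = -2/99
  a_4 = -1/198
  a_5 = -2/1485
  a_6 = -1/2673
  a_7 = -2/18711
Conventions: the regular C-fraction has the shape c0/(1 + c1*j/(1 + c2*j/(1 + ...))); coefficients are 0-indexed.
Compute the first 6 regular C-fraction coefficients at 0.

Taylor coefficients (read off): a_0 = 4/3, a_1 = -6/11, a_2 = -1/11, a_3 = -2/99, a_4 = -1/198, a_5 = -2/1485.
c0 = a_0 = 4/3. Peel one level at a time: if S = 1 + c*j/S' with S'(0) = 1, then c is the j-coefficient of S and S' = c*j/(S - 1).
S_1 = c0/f = 1 + (9/22)*j + (57/242)*j^2 + ...; c1 = 9/22.
S_2 = c1*j/(S_1 - 1) = 1 + (-19/33)*j + (-1/108)*j^2 + ...; c2 = -19/33.
S_3 = c2*j/(S_2 - 1) = 1 + (-11/684)*j + (-1133/467856)*j^2 + ...; c3 = -11/684.
S_4 = c3*j/(S_3 - 1) = 1 + (-103/684)*j + (-1/135)*j^2 + ...; c4 = -103/684.
S_5 = c4*j/(S_4 - 1) = 1 + (-76/1545)*j + ...; c5 = -76/1545.

The regular C-fraction coefficients are [4/3, 9/22, -19/33, -11/684, -103/684, -76/1545].


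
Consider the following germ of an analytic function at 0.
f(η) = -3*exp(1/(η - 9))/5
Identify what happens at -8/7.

The point is a regular point.

There is no denominator, hence no pole anywhere.
The essential point of exp(1/(η - (9))) is 9, not -8/7.
So the germ continues analytically to -8/7.


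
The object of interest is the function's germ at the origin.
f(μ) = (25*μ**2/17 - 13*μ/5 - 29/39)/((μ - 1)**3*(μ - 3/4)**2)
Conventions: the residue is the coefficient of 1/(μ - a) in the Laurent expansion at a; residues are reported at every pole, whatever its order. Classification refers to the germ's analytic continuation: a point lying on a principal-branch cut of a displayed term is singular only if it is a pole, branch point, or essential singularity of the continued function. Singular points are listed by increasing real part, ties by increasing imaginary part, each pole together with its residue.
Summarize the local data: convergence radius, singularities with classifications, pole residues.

Denominator factor (μ - 1)^3: pole of order 3 at 1, modulus 1.
Denominator factor (μ - 3/4)^2: pole of order 2 at 3/4, modulus 3/4.
The radius of convergence is the smallest modulus among the singular points: 3/4.
At the order-2 pole 3/4 set g(μ) = (μ - (3/4))^2*f(μ) = (25*μ**2/17 - 13*μ/5 - 29/39)/(μ - 1)**3.
Order-2 pole: residue = g'(a); g'(3/4) = 322352/221, so the residue is 322352/221.
At the order-3 pole 1 set g(μ) = (μ - (1))^3*f(μ) = (25*μ**2/17 - 13*μ/5 - 29/39)/(μ - 3/4)**2.
Order-3 pole: residue = g''(a)/2; g''(1) = -644704/221, so the residue is -322352/221.
List the singular points by increasing real part (a conjugate pair: the negative imaginary part first).

Radius of convergence at 0: 3/4.
At 3/4: a pole of order 2; residue 322352/221.
At 1: a pole of order 3; residue -322352/221.


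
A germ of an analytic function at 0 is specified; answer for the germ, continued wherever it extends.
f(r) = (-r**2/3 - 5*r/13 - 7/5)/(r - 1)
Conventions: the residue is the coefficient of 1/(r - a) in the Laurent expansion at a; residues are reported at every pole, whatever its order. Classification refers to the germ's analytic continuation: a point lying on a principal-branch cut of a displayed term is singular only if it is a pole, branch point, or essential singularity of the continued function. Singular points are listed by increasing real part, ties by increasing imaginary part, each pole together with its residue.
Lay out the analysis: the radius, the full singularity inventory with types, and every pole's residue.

Denominator factor (r - 1): pole of order 1 at 1, modulus 1.
The radius of convergence is the smallest modulus among the singular points: 1.
At the order-1 pole 1 set g(r) = (r - (1))*f(r) = -r**2/3 - 5*r/13 - 7/5.
Simple pole: residue = g(a) at a = 1, which is -413/195.

Radius of convergence at 0: 1.
At 1: a pole of order 1; residue -413/195.


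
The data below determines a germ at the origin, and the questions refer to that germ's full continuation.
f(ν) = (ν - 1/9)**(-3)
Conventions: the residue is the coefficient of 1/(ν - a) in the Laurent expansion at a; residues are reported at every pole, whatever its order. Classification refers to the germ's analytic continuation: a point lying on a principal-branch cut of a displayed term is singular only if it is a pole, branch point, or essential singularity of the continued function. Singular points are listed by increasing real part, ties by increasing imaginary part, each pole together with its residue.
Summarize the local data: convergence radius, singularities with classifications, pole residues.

Denominator factor (ν - 1/9)^3: pole of order 3 at 1/9, modulus 1/9.
The radius of convergence is the smallest modulus among the singular points: 1/9.
At the order-3 pole 1/9 set g(ν) = (ν - (1/9))^3*f(ν) = 1.
Order-3 pole: residue = g''(a)/2; g''(1/9) = 0, so the residue is 0.

Radius of convergence at 0: 1/9.
At 1/9: a pole of order 3; residue 0.


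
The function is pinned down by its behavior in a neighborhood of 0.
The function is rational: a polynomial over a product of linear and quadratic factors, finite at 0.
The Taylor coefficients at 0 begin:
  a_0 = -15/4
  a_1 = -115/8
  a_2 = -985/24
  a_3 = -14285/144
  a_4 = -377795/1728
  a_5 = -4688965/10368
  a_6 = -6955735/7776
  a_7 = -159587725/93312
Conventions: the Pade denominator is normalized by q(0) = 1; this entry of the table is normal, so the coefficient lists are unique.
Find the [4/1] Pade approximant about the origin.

Taylor coefficients needed (read off): a_0 = -15/4, a_1 = -115/8, a_2 = -985/24, a_3 = -14285/144, a_4 = -377795/1728, a_5 = -4688965/10368.
Write the denominator as Q(v) = 1 + q1*v. Requiring Q*f - P = O(v^6) with deg P <= 4 kills the coefficients of v^5..v^5 in Q*f:
  v^5: a_5 + q1*a_4 = 0, i.e. -4688965/10368 + (-377795/1728)*q1 = 0.
Solving this linear system: q1 = -937793/453354.
The numerator is Q*f truncated at degree 4: P0 = a_0 = -15/4; P1 = a_1 + q1*a_0 = -500040/75559; P2 = a_2 + q1*a_1 = -13668345/1208944; P3 = a_3 + q1*a_2 = -8646345/604472; P4 = a_4 + q1*a_3 = -64928385/4835776.

The Pade approximant has numerator coefficients [-15/4, -500040/75559, -13668345/1208944, -8646345/604472, -64928385/4835776]; denominator coefficients [1, -937793/453354].


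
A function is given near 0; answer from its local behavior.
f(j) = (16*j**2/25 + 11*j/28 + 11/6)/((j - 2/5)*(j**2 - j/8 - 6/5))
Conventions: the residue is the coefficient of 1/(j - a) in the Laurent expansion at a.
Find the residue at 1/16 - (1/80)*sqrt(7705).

The residue is 2930/2289 - (29144/4199225)*sqrt(7705).

The factor j**2 - j/8 - 6/5 splits as (j - a)(j - a') with a = 1/16 - (1/80)*sqrt(7705), a' = 1/16 + (1/80)*sqrt(7705). At the order-1 pole a set g(j) = (j - a)*f(j) = [(16*j**2/25 + 11*j/28 + 11/6)/(j - 2/5)] / (j - a').
Simple pole: residue = g(a) at a = 1/16 - (1/80)*sqrt(7705), which is 2930/2289 - (29144/4199225)*sqrt(7705).


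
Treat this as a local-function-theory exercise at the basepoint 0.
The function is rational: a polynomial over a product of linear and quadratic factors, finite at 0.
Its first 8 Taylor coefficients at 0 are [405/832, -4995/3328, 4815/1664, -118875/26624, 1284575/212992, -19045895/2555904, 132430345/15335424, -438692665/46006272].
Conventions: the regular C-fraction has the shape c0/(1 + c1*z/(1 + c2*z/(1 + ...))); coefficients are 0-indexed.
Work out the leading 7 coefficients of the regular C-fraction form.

Taylor coefficients (read off): a_0 = 405/832, a_1 = -4995/3328, a_2 = 4815/1664, a_3 = -118875/26624, a_4 = 1284575/212992, a_5 = -19045895/2555904, a_6 = 132430345/15335424.
c0 = a_0 = 405/832. Peel one level at a time: if S = 1 + c*z/S' with S'(0) = 1, then c is the z-coefficient of S and S' = c*z/(S - 1).
S_1 = c0/f = 1 + (37/12)*z + (57/16)*z^2 + ...; c1 = 37/12.
S_2 = c1*z/(S_1 - 1) = 1 + (-171/148)*z + (8127/10952)*z^2 + ...; c2 = -171/148.
S_3 = c2*z/(S_2 - 1) = 1 + (903/1406)*z + (951/5776)*z^2 + ...; c3 = 903/1406.
S_4 = c3*z/(S_3 - 1) = 1 + (-11729/45752)*z + (686683/5798464)*z^2 + ...; c4 = -11729/45752.
S_5 = c4*z/(S_4 - 1) = 1 + (352621/763336)*z + (7125/200978)*z^2 + ...; c5 = 352621/763336.
S_6 = c5*z/(S_5 - 1) = 1 + (-451500/5883203)*z + ...; c6 = -451500/5883203.

The regular C-fraction coefficients are [405/832, 37/12, -171/148, 903/1406, -11729/45752, 352621/763336, -451500/5883203].


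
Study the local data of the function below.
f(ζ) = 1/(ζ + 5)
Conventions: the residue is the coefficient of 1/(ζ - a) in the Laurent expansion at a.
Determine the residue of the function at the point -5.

The residue is 1.

At the order-1 pole -5 set g(ζ) = (ζ - (-5))*f(ζ) = 1.
Simple pole: residue = g(a) at a = -5, which is 1.


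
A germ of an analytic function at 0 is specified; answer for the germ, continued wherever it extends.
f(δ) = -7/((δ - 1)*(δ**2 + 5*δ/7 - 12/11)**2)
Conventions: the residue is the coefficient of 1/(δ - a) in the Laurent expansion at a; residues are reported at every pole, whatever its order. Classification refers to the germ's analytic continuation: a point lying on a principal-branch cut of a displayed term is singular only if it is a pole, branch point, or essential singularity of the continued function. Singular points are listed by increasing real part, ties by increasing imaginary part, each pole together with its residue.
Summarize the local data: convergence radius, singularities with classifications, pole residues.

Radius of convergence at 0: -5/14 + (1/154)*sqrt(28897).
At -5/14 - (1/154)*sqrt(28897): a pole of order 2; residue 41503/4608 - (1541628935/31800402432)*sqrt(28897).
At -5/14 + (1/154)*sqrt(28897): a pole of order 2; residue 41503/4608 + (1541628935/31800402432)*sqrt(28897).
At 1: a pole of order 1; residue -41503/2304.


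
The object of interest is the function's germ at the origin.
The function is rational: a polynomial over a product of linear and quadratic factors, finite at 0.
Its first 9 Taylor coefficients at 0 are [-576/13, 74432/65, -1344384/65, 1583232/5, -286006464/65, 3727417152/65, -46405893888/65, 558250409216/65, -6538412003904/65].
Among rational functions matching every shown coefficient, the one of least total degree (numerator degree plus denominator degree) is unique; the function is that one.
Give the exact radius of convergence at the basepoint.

No rational of total degree below 7 reproduces all 9 coefficients; solving the [1/6] Pade equations on them gives f(j) = (4*j/5 + 9/13)/(j**2 - 9*j/4 - 1/4)**3, whose expansion matches every shown term.
Denominator factor (j**2 - 9*j/4 - 1/4)^3: discriminant 97/16, real irrational roots 9/8 + (1/8)*sqrt(97) and 9/8 - (1/8)*sqrt(97); poles of order 3, moduli 9/8 + (1/8)*sqrt(97) and -9/8 + (1/8)*sqrt(97).
The radius of convergence is the smallest modulus among the singular points: -9/8 + (1/8)*sqrt(97).

The radius of convergence is -9/8 + (1/8)*sqrt(97).


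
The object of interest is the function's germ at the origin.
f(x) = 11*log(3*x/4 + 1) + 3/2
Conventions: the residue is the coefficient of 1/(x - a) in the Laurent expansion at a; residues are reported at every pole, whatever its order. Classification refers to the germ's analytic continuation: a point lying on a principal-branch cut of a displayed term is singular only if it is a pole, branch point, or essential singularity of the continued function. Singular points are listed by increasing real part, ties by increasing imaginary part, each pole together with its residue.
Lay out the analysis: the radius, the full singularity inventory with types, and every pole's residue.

Branch term (11)*log(1 - x/(-4/3)): its argument vanishes at x = -4/3, a logarithmic branch point, modulus 4/3.
The radius of convergence is the smallest modulus among the singular points: 4/3.

Radius of convergence at 0: 4/3.
At -4/3: a logarithmic branch point.


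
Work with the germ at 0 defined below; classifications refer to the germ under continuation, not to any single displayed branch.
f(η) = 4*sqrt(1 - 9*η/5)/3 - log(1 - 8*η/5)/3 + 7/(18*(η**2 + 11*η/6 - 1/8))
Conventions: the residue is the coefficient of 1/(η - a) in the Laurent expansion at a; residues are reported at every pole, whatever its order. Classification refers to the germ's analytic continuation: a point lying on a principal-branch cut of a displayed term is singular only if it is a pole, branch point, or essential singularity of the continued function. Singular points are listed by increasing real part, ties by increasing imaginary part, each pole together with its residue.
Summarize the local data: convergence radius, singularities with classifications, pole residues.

Denominator factor (η**2 + 11*η/6 - 1/8): discriminant 139/36, real irrational roots -11/12 + (1/12)*sqrt(139) and -11/12 - (1/12)*sqrt(139); poles of order 1, moduli -11/12 + (1/12)*sqrt(139) and 11/12 + (1/12)*sqrt(139).
Branch term (-1/3)*log(1 - η/(5/8)): its argument vanishes at η = 5/8, a logarithmic branch point, modulus 5/8.
Branch term (4/3)*sqrt(1 - η/(5/9)): its argument vanishes at η = 5/9, a square-root branch point, modulus 5/9.
The radius of convergence is the smallest modulus among the singular points: -11/12 + (1/12)*sqrt(139).
The branch terms are analytic at -11/12 - (1/12)*sqrt(139) and contribute nothing to the residue; only the rational part matters.
The factor η**2 + 11*η/6 - 1/8 splits as (η - a)(η - a') with a = -11/12 - (1/12)*sqrt(139), a' = -11/12 + (1/12)*sqrt(139). At the order-1 pole a set g(η) = (η - a)*(rational part) = [7/18] / (η - a').
Simple pole: residue = g(a) at a = -11/12 - (1/12)*sqrt(139), which is -(7/417)*sqrt(139).
The branch terms are analytic at -11/12 + (1/12)*sqrt(139) and contribute nothing to the residue; only the rational part matters.
The factor η**2 + 11*η/6 - 1/8 splits as (η - a)(η - a') with a = -11/12 + (1/12)*sqrt(139), a' = -11/12 - (1/12)*sqrt(139). At the order-1 pole a set g(η) = (η - a)*(rational part) = [7/18] / (η - a').
Simple pole: residue = g(a) at a = -11/12 + (1/12)*sqrt(139), which is (7/417)*sqrt(139).
List the singular points by increasing real part (a conjugate pair: the negative imaginary part first).

Radius of convergence at 0: -11/12 + (1/12)*sqrt(139).
At -11/12 - (1/12)*sqrt(139): a pole of order 1; residue -(7/417)*sqrt(139).
At -11/12 + (1/12)*sqrt(139): a pole of order 1; residue (7/417)*sqrt(139).
At 5/9: an algebraic (square-root) branch point.
At 5/8: a logarithmic branch point.


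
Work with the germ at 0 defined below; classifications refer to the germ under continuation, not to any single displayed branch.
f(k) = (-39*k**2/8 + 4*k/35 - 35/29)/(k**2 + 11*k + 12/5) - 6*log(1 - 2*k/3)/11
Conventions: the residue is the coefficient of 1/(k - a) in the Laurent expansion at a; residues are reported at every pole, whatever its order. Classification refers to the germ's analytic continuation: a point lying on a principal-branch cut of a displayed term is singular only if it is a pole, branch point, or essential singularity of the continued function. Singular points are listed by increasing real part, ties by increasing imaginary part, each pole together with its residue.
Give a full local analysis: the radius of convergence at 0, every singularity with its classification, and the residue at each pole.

Radius of convergence at 0: 11/2 - (1/10)*sqrt(2785).
At -11/2 - (1/10)*sqrt(2785): a pole of order 1; residue 15047/560 + (925917/1809136)*sqrt(2785).
At -11/2 + (1/10)*sqrt(2785): a pole of order 1; residue 15047/560 - (925917/1809136)*sqrt(2785).
At 3/2: a logarithmic branch point.


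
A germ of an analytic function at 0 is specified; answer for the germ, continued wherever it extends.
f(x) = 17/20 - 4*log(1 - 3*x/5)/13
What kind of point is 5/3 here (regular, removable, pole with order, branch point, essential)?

The point is a logarithmic branch point.

The term (-4/13)*log(1 - x/(5/3)) has argument 1 - 5/3/(5/3) = 0 at 5/3: a logarithmic (infinitely-sheeted) branch point; the remaining terms are analytic or single-valued there.


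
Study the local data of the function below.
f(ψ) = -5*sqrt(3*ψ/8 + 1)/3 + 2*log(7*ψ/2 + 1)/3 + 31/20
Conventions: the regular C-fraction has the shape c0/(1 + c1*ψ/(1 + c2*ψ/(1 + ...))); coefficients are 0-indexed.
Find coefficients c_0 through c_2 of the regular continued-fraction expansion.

The regular C-fraction coefficients are [-7/60, 485/28, -332771/21728].

Taylor coefficients (expand at 0): a_0 = -7/60, a_1 = 97/48, a_2 = -6227/1536.
c0 = a_0 = -7/60. Peel one level at a time: if S = 1 + c*ψ/S' with S'(0) = 1, then c is the ψ-coefficient of S and S' = c*ψ/(S - 1).
S_1 = c0/f = 1 + (485/28)*ψ + (1663855/6272)*ψ^2 + ...; c1 = 485/28.
S_2 = c1*ψ/(S_1 - 1) = 1 + (-332771/21728)*ψ + ...; c2 = -332771/21728.


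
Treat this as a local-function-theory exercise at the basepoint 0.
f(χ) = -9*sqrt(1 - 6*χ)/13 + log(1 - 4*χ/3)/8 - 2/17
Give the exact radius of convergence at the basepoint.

The radius of convergence is 1/6.

Branch term (-9/13)*sqrt(1 - χ/(1/6)): its argument vanishes at χ = 1/6, a square-root branch point, modulus 1/6.
Branch term (1/8)*log(1 - χ/(3/4)): its argument vanishes at χ = 3/4, a logarithmic branch point, modulus 3/4.
The radius of convergence is the smallest modulus among the singular points: 1/6.


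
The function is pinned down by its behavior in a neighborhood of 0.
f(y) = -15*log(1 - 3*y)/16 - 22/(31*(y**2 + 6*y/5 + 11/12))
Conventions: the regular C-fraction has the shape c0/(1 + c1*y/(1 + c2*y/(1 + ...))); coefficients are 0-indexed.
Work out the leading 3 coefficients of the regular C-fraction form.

Taylor coefficients (expand at 0): a_0 = -24/31, a_1 = 104373/27280, a_2 = 11212713/3000800.
c0 = a_0 = -24/31. Peel one level at a time: if S = 1 + c*y/S' with S'(0) = 1, then c is the y-coefficient of S and S' = c*y/(S - 1).
S_1 = c0/f = 1 + (34791/7040)*y + (5271339/180224)*y^2 + ...; c1 = 34791/7040.
S_2 = c1*y/(S_1 - 1) = 1 + (-8785565/1484416)*y + ...; c2 = -8785565/1484416.

The regular C-fraction coefficients are [-24/31, 34791/7040, -8785565/1484416].


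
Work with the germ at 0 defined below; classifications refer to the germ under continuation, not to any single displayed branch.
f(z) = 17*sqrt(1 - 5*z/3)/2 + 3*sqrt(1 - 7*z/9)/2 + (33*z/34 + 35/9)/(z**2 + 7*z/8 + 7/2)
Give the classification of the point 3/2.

The point is a regular point.

Denominator factors: z**2 + 7*z/8 + 7/2 = 113/16 at z = 3/2 — none vanishes.
Branch term sqrt(1 - z/(3/5)): argument at 3/2 is -3/2, nonzero, so 3/2 is not its branch point (a point on a principal cut is still regular for the continued germ).
Branch term sqrt(1 - z/(9/7)): argument at 3/2 is -1/6, nonzero, so 3/2 is not its branch point (a point on a principal cut is still regular for the continued germ).
So the germ continues analytically to 3/2.


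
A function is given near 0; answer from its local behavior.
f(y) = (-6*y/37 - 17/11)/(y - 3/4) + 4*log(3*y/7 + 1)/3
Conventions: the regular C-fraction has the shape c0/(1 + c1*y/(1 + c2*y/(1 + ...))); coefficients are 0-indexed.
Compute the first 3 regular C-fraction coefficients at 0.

Taylor coefficients (expand at 0): a_0 = 68/33, a_1 = 90644/25641, a_2 = 2061842/538461.
c0 = a_0 = 68/33. Peel one level at a time: if S = 1 + c*y/S' with S'(0) = 1, then c is the y-coefficient of S and S' = c*y/(S - 1).
S_1 = c0/f = 1 + (-1333/777)*y + (2474461/2280754)*y^2 + ...; c1 = -1333/777.
S_2 = c1*y/(S_1 - 1) = 1 + (7423383/11738398)*y + ...; c2 = 7423383/11738398.

The regular C-fraction coefficients are [68/33, -1333/777, 7423383/11738398].


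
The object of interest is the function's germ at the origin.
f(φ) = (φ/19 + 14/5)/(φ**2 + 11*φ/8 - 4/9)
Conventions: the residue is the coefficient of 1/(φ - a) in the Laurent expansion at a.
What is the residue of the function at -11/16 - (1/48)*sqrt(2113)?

The residue is 1/38 - (12603/401470)*sqrt(2113).

The factor φ**2 + 11*φ/8 - 4/9 splits as (φ - a)(φ - a') with a = -11/16 - (1/48)*sqrt(2113), a' = -11/16 + (1/48)*sqrt(2113). At the order-1 pole a set g(φ) = (φ - a)*f(φ) = [φ/19 + 14/5] / (φ - a').
Simple pole: residue = g(a) at a = -11/16 - (1/48)*sqrt(2113), which is 1/38 - (12603/401470)*sqrt(2113).


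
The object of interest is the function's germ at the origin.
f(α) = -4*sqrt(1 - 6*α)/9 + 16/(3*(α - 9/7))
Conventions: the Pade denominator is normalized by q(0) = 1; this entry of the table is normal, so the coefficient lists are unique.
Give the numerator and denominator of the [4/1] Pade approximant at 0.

The Pade approximant has numerator coefficients [-124/27, 11159392912/602137071, 1587622286/200712357, 422415964/66904119, 132780125/44602746]; denominator coefficients [1, -297562279/66904119].

Taylor coefficients needed (expand at 0): a_0 = -124/27, a_1 = -460/243, a_2 = -1114/2187, a_3 = 79682/19683, a_4 = 7433791/354294, a_5 = 297562279/3188646.
Write the denominator as Q(α) = 1 + q1*α. Requiring Q*f - P = O(α^6) with deg P <= 4 kills the coefficients of α^5..α^5 in Q*f:
  α^5: a_5 + q1*a_4 = 0, i.e. 297562279/3188646 + (7433791/354294)*q1 = 0.
Solving this linear system: q1 = -297562279/66904119.
The numerator is Q*f truncated at degree 4: P0 = a_0 = -124/27; P1 = a_1 + q1*a_0 = 11159392912/602137071; P2 = a_2 + q1*a_1 = 1587622286/200712357; P3 = a_3 + q1*a_2 = 422415964/66904119; P4 = a_4 + q1*a_3 = 132780125/44602746.


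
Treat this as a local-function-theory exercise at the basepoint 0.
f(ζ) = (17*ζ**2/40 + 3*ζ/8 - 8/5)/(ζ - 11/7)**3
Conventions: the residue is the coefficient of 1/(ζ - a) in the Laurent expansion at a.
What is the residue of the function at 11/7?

At the order-3 pole 11/7 set g(ζ) = (ζ - (11/7))^3*f(ζ) = 17*ζ**2/40 + 3*ζ/8 - 8/5.
Order-3 pole: residue = g''(a)/2; g''(11/7) = 17/20, so the residue is 17/40.

The residue is 17/40.


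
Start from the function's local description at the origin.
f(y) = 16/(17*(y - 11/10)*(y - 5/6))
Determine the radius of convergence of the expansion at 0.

Denominator factor (y - 5/6): pole of order 1 at 5/6, modulus 5/6.
Denominator factor (y - 11/10): pole of order 1 at 11/10, modulus 11/10.
The radius of convergence is the smallest modulus among the singular points: 5/6.

The radius of convergence is 5/6.


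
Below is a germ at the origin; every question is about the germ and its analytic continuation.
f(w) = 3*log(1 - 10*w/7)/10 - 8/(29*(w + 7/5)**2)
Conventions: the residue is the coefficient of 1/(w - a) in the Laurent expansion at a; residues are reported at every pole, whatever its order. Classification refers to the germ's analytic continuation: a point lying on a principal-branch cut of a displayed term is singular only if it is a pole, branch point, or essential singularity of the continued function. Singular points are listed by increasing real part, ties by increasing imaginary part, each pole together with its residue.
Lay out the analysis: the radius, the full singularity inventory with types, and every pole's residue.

Denominator factor (w + 7/5)^2: pole of order 2 at -7/5, modulus 7/5.
Branch term (3/10)*log(1 - w/(7/10)): its argument vanishes at w = 7/10, a logarithmic branch point, modulus 7/10.
The radius of convergence is the smallest modulus among the singular points: 7/10.
The branch term is analytic at -7/5 and contributes nothing to the residue; only the rational part matters.
At the order-2 pole -7/5 set g(w) = (w - (-7/5))^2*(rational part) = -8/29.
Order-2 pole: residue = g'(a); g'(-7/5) = 0, so the residue is 0.
List the singular points by increasing real part (a conjugate pair: the negative imaginary part first).

Radius of convergence at 0: 7/10.
At -7/5: a pole of order 2; residue 0.
At 7/10: a logarithmic branch point.


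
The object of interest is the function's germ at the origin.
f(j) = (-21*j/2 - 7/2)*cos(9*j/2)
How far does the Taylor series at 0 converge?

The radius of convergence is infinite.

The factor cos(9*j/2) is entire and contributes no finite singular point.
The polynomial part has no poles.
No finite singular points: the Taylor series at 0 converges everywhere.


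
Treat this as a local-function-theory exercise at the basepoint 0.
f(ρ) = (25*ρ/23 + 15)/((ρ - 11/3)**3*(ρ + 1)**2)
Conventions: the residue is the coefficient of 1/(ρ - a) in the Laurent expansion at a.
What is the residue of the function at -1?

The residue is -43605/441784.

At the order-2 pole -1 set g(ρ) = (ρ - (-1))^2*f(ρ) = (25*ρ/23 + 15)/(ρ - 11/3)**3.
Order-2 pole: residue = g'(a); g'(-1) = -43605/441784, so the residue is -43605/441784.


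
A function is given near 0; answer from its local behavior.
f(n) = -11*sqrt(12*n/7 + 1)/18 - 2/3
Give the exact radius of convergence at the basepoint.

The radius of convergence is 7/12.

Branch term (-11/18)*sqrt(1 - n/(-7/12)): its argument vanishes at n = -7/12, a square-root branch point, modulus 7/12.
The radius of convergence is the smallest modulus among the singular points: 7/12.


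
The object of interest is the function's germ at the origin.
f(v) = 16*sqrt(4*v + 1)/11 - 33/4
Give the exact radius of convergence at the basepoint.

Branch term (16/11)*sqrt(1 - v/(-1/4)): its argument vanishes at v = -1/4, a square-root branch point, modulus 1/4.
The radius of convergence is the smallest modulus among the singular points: 1/4.

The radius of convergence is 1/4.


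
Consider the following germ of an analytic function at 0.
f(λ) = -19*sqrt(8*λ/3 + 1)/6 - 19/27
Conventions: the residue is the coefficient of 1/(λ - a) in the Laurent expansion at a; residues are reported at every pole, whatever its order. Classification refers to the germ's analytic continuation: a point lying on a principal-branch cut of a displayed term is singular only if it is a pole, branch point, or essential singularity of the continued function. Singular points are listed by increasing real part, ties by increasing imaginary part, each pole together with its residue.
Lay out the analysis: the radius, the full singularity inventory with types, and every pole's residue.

Radius of convergence at 0: 3/8.
At -3/8: an algebraic (square-root) branch point.

Branch term (-19/6)*sqrt(1 - λ/(-3/8)): its argument vanishes at λ = -3/8, a square-root branch point, modulus 3/8.
The radius of convergence is the smallest modulus among the singular points: 3/8.


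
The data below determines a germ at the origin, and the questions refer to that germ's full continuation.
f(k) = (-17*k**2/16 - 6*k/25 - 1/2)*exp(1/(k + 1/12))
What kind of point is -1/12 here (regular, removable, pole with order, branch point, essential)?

The exponent 1/(k - (-1/12)) has a pole at -1/12, so exp(1/(k - (-1/12))) takes every nonzero value near it: an essential singularity (not a pole of any order).

The point is an essential singularity.


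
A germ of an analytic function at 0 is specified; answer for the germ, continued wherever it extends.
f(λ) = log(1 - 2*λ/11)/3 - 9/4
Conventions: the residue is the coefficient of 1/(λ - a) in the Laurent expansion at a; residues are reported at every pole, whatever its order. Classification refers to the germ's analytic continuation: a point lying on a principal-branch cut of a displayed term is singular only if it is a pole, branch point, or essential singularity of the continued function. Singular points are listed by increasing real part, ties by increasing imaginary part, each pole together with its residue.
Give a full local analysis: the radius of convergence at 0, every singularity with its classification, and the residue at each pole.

Radius of convergence at 0: 11/2.
At 11/2: a logarithmic branch point.

Branch term (1/3)*log(1 - λ/(11/2)): its argument vanishes at λ = 11/2, a logarithmic branch point, modulus 11/2.
The radius of convergence is the smallest modulus among the singular points: 11/2.


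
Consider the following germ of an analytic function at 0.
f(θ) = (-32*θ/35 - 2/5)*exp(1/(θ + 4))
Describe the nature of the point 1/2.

The point is a regular point.

There is no denominator, hence no pole anywhere.
The essential point of exp(1/(θ - (-4))) is -4, not 1/2.
So the germ continues analytically to 1/2.


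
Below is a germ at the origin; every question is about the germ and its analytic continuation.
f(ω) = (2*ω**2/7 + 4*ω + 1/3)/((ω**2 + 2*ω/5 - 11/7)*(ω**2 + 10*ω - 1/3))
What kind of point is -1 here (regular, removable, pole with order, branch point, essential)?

Denominator factors: ω**2 + 10*ω - 1/3 = -28/3 at ω = -1; ω**2 + 2*ω/5 - 11/7 = -34/35 at ω = -1 — none vanishes.
So the germ continues analytically to -1.

The point is a regular point.


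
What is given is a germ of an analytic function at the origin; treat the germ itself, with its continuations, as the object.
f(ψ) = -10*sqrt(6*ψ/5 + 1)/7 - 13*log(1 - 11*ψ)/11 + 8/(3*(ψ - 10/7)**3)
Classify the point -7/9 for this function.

Denominator factors: ψ - 10/7 = -139/63 at ψ = -7/9 — none vanishes.
Branch term sqrt(1 - ψ/(-5/6)): argument at -7/9 is 1/15, nonzero, so -7/9 is not its branch point (a point on a principal cut is still regular for the continued germ).
Branch term log(1 - ψ/(1/11)): argument at -7/9 is 86/9, nonzero, so -7/9 is not its branch point (a point on a principal cut is still regular for the continued germ).
So the germ continues analytically to -7/9.

The point is a regular point.


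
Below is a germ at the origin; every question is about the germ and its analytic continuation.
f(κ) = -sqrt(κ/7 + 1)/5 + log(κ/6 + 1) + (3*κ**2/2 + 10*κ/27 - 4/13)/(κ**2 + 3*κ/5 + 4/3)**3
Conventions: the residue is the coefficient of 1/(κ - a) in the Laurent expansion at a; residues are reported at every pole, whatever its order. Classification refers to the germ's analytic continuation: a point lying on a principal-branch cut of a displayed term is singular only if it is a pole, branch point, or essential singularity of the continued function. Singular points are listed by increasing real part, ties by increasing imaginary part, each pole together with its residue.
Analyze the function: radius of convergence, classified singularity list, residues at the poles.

Radius of convergence at 0: (2/3)*sqrt(3).
At -7: an algebraic (square-root) branch point.
At -6: a logarithmic branch point.
At (-3/10) - ((1/30)*sqrt(1119))*i: a pole of order 3; residue ((1482375/1349273042)*sqrt(1119))*i.
At (-3/10) + ((1/30)*sqrt(1119))*i: a pole of order 3; residue -((1482375/1349273042)*sqrt(1119))*i.


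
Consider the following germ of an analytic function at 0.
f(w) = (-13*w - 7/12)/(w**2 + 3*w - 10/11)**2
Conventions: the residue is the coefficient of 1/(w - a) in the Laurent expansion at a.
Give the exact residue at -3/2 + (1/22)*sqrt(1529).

The factor w**2 + 3*w - 10/11 splits as (w - a)(w - a') with a = -3/2 + (1/22)*sqrt(1529), a' = -3/2 - (1/22)*sqrt(1529). At the order-2 pole a set g(w) = (w - a)^2*f(w) = [-13*w - 7/12] / (w - a')^2.
Order-2 pole: residue = g'(a); g'(-3/2 + (1/22)*sqrt(1529)) = -(2497/115926)*sqrt(1529), so the residue is -(2497/115926)*sqrt(1529).

The residue is -(2497/115926)*sqrt(1529).


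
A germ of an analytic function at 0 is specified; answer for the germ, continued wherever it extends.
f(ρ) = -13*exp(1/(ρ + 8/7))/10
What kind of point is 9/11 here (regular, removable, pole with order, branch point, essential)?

The point is a regular point.

There is no denominator, hence no pole anywhere.
The essential point of exp(1/(ρ - (-8/7))) is -8/7, not 9/11.
So the germ continues analytically to 9/11.


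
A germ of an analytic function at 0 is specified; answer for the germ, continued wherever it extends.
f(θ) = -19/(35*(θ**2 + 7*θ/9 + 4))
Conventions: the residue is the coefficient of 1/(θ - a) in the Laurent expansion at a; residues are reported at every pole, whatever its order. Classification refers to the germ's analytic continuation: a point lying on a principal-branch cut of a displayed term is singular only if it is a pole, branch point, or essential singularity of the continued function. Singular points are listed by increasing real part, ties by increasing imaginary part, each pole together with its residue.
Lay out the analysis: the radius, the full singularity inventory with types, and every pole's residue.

Denominator factor (θ**2 + 7*θ/9 + 4): discriminant -1247/81, complex-conjugate roots (-7/18) + ((1/18)*sqrt(1247))*i and (-7/18) - ((1/18)*sqrt(1247))*i; poles of order 1, moduli 2 and 2.
The radius of convergence is the smallest modulus among the singular points: 2.
The factor θ**2 + 7*θ/9 + 4 splits as (θ - a)(θ - a') with a = (-7/18) - ((1/18)*sqrt(1247))*i, a' = (-7/18) + ((1/18)*sqrt(1247))*i. At the order-1 pole a set g(θ) = (θ - a)*f(θ) = [-19/35] / (θ - a').
Simple pole: residue = g(a) at a = (-7/18) - ((1/18)*sqrt(1247))*i, which is -((171/43645)*sqrt(1247))*i.
The factor θ**2 + 7*θ/9 + 4 splits as (θ - a)(θ - a') with a = (-7/18) + ((1/18)*sqrt(1247))*i, a' = (-7/18) - ((1/18)*sqrt(1247))*i. At the order-1 pole a set g(θ) = (θ - a)*f(θ) = [-19/35] / (θ - a').
Simple pole: residue = g(a) at a = (-7/18) + ((1/18)*sqrt(1247))*i, which is ((171/43645)*sqrt(1247))*i.
List the singular points by increasing real part (a conjugate pair: the negative imaginary part first).

Radius of convergence at 0: 2.
At (-7/18) - ((1/18)*sqrt(1247))*i: a pole of order 1; residue -((171/43645)*sqrt(1247))*i.
At (-7/18) + ((1/18)*sqrt(1247))*i: a pole of order 1; residue ((171/43645)*sqrt(1247))*i.
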